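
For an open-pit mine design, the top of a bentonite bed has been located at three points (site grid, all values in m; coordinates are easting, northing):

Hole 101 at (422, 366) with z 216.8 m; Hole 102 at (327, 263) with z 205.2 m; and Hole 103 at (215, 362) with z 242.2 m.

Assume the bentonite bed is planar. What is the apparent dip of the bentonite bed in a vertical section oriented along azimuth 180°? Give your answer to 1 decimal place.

Two edge vectors: Hole 101→Hole 102 = (-95, -103, -11.6), Hole 101→Hole 103 = (-207, -4, 25.4).
Normal n = (Hole 101→Hole 102) × (Hole 101→Hole 103) = (-2662.6, 4814.2, -20941).
So ∂z/∂easting = −n_x/n_z = −0.12715 and ∂z/∂northing = −n_y/n_z = 0.22989.
Unit vector along 180° is (sin 180°, cos 180°) = (0.0000, -1.0000).
Slope in that direction = a·(0.0000) + b·(-1.0000) = −0.22989.
Apparent dip = arctan|0.22989| = 12.9° (true dip is 14.7°, so apparent ≤ true as expected).

12.9°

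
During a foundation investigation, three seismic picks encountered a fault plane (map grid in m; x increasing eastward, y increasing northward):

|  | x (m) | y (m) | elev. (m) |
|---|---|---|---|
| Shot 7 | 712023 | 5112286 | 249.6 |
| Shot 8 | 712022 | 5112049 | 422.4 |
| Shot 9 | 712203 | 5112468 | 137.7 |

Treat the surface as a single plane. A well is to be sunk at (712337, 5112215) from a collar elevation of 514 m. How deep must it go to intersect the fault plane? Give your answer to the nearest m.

176 m

Let the plane be z = a·x + b·y + c.
Shot 8−Shot 7: −1a − 237b = 172.8;  Shot 9−Shot 7: 180a + 182b = −111.9.
Solving gives a = 0.11604360, b = −0.72960356.
Then c = 249.6 − a·712023 − b·5112286 = 3647565.95.
At (712337, 5112215): z_contact = 82662.1 − 3729890.3 + 3647565.95 = 337.8 m.
Depth below ground = 514 − 337.8 = 176 m.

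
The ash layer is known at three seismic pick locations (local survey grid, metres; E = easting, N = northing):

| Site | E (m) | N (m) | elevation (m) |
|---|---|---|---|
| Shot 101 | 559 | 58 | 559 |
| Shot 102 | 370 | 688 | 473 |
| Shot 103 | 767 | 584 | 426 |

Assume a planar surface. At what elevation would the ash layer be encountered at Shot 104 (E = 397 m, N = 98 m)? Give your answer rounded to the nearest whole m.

579 m

Two edge vectors: Shot 101→Shot 102 = (-189, 630, -86), Shot 101→Shot 103 = (208, 526, -133).
Normal n = (Shot 101→Shot 102) × (Shot 101→Shot 103) = (-38554, -43025, -230454).
So ∂z/∂E = −n_x/n_z = −0.16730 and ∂z/∂N = −n_y/n_z = −0.18670.
Intercept c from Shot 101: 559 + 93.52 + 10.83 = 663.35.
At (397, 98): z = −66.4 − 18.3 + 663.35 = 578.6 m.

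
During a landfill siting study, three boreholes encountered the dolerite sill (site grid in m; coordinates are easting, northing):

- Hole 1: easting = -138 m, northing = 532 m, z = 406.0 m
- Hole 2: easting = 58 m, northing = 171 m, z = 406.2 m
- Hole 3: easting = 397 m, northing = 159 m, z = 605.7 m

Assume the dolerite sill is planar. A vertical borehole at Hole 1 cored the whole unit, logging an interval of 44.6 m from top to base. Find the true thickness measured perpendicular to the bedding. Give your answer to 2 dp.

36.84 m

Let the plane be z = a·easting + b·northing + c.
Hole 2−Hole 1: 196a − 361b = 0.2;  Hole 3−Hole 1: 535a − 373b = 199.7.
Solving gives a = 0.60001, b = 0.32521.
|∇z| = √(a²+b²) = 0.68247, so dip δ = arctan(0.68247) = 34.31°.
True thickness = vertical thickness × cos δ = 44.6 × cos 34.31° = 36.84 m.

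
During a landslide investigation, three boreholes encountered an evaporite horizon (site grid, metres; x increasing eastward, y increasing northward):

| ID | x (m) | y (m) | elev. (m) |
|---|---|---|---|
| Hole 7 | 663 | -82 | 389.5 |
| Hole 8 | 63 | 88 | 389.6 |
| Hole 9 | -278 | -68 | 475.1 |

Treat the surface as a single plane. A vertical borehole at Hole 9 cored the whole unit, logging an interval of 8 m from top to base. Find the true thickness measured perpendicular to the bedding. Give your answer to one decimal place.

7.5 m

Two edge vectors: Hole 7→Hole 8 = (-600, 170, 0.1), Hole 7→Hole 9 = (-941, 14, 85.6).
Normal n = (Hole 7→Hole 8) × (Hole 7→Hole 9) = (14550.6, 51265.9, 151570).
So ∂z/∂x = −n_x/n_z = −0.09600 and ∂z/∂y = −n_y/n_z = −0.33823.
|∇z| = √(a²+b²) = 0.35159, so dip δ = arctan(0.35159) = 19.37°.
True thickness = vertical thickness × cos δ = 8 × cos 19.37° = 7.5 m.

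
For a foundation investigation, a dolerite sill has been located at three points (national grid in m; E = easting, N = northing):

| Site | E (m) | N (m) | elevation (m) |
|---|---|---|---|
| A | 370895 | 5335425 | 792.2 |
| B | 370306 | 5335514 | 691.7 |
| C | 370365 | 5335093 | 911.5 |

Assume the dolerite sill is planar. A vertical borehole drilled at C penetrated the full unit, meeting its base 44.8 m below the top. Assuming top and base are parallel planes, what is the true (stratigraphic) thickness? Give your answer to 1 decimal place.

39.8 m

Two edge vectors: A→B = (-589, 89, -100.5), A→C = (-530, -332, 119.3).
Normal n = (A→B) × (A→C) = (-22748.3, 123532.7, 242718).
So ∂z/∂E = −n_x/n_z = 0.09372 and ∂z/∂N = −n_y/n_z = −0.50896.
|∇z| = √(a²+b²) = 0.51751, so dip δ = arctan(0.51751) = 27.36°.
True thickness = vertical thickness × cos δ = 44.8 × cos 27.36° = 39.8 m.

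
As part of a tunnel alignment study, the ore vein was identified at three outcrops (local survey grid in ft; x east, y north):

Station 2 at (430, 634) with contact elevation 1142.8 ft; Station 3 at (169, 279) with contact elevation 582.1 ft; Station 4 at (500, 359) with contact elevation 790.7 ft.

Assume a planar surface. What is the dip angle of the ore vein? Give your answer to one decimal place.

Let the plane be z = a·x + b·y + c.
Station 3−Station 2: −261a − 355b = −560.7;  Station 4−Station 2: 70a − 275b = −352.1.
Solving gives a = 0.30217, b = 1.35728.
Gradient magnitude |∇z| = √(a² + b²) = √(0.09131 + 1.84221) = 1.39051.
True dip = arctan(1.39051) = 54.3°, dipping toward SSW (azimuth ≈ 193°).

54.3°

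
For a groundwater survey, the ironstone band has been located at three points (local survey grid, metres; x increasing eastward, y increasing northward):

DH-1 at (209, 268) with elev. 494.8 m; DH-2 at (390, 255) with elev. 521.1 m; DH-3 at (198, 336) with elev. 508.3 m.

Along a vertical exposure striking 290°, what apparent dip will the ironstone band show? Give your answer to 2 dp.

4.28°

Let the plane be z = a·x + b·y + c.
DH-2−DH-1: 181a − 13b = 26.3;  DH-3−DH-1: −11a + 68b = 13.5.
Solving gives a = 0.16144, b = 0.22464.
Unit vector along 290° is (sin 290°, cos 290°) = (-0.9397, 0.3420).
Slope in that direction = a·(-0.9397) + b·(0.3420) = −0.07487.
Apparent dip = arctan|0.07487| = 4.28° (true dip is 15.5°, so apparent ≤ true as expected).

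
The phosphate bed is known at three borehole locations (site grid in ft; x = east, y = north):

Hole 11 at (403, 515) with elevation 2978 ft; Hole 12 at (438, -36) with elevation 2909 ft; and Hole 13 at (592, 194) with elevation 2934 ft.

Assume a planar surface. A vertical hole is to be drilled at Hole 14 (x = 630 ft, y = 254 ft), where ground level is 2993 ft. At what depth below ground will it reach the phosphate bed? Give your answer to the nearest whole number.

Let the plane be z = a·x + b·y + c.
Hole 12−Hole 11: 35a − 551b = −69;  Hole 13−Hole 11: 189a − 321b = −44.
Solving gives a = −0.02255, b = 0.12379.
Then c = 2978 − a·403 − b·515 = 2923.33.
At (630, 254): z_contact = −14.2 + 31.4 + 2923.33 = 2940.6 ft.
Depth below ground = 2993 − 2940.6 = 52 ft.

52 ft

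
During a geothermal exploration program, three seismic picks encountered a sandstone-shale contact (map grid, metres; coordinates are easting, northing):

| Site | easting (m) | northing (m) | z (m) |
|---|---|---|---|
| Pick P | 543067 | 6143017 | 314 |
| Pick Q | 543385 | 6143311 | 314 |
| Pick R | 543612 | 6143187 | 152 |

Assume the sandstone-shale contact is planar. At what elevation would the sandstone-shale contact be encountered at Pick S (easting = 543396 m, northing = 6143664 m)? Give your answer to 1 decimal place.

Let the plane be z = a·easting + b·northing + c.
Pick Q−Pick P: 318a + 294b = 0;  Pick R−Pick P: 545a + 170b = −162.
Solving gives a = −0.448601300, b = 0.485221814.
Then c = 314 − a·543067 − b·6143017 = −2736791.29.
At (543396, 6143664): z = −243768.2 + 2981039.8 − 2736791.29 = 480.3 m.

480.3 m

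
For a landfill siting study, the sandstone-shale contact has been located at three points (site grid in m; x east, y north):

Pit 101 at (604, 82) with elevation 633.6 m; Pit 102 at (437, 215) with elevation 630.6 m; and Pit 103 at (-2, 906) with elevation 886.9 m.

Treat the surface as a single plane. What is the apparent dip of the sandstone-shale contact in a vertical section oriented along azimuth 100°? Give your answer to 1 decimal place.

26.1°

Two edge vectors: Pit 101→Pit 102 = (-167, 133, -3), Pit 101→Pit 103 = (-606, 824, 253.3).
Normal n = (Pit 101→Pit 102) × (Pit 101→Pit 103) = (36160.9, 44119.1, -57010).
So ∂z/∂x = −n_x/n_z = 0.63429 and ∂z/∂y = −n_y/n_z = 0.77388.
Unit vector along 100° is (sin 100°, cos 100°) = (0.9848, -0.1736).
Slope in that direction = a·(0.9848) + b·(-0.1736) = 0.49027.
Apparent dip = arctan|0.49027| = 26.1° (true dip is 45.0°, so apparent ≤ true as expected).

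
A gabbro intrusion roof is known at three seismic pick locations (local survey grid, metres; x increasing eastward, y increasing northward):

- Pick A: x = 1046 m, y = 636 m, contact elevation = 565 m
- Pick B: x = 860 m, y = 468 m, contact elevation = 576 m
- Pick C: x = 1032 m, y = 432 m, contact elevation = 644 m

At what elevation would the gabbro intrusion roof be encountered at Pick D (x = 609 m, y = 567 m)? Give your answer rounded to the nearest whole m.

458 m

Let the plane be z = a·x + b·y + c.
Pick B−Pick A: −186a − 168b = 11;  Pick C−Pick A: −14a − 204b = 79.
Solving gives a = 0.30984, b = −0.40852.
Then c = 565 − a·1046 − b·636 = 500.72.
At (609, 567): z = 188.7 − 231.6 + 500.72 = 457.8 m.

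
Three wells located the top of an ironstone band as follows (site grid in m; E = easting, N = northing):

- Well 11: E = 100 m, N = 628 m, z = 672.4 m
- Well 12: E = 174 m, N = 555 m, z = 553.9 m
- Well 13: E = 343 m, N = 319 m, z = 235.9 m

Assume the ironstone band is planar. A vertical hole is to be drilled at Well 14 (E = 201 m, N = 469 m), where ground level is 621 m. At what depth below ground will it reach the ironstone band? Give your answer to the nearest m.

151 m

Let the plane be z = a·E + b·N + c.
Well 12−Well 11: 74a − 73b = −118.5;  Well 13−Well 11: 243a − 309b = −436.5.
Solving gives a = −0.92686, b = 0.68373.
Then c = 672.4 − a·100 − b·628 = 335.70.
At (201, 469): z_contact = −186.3 + 320.7 + 335.70 = 470.1 m.
Depth below ground = 621 − 470.1 = 151 m.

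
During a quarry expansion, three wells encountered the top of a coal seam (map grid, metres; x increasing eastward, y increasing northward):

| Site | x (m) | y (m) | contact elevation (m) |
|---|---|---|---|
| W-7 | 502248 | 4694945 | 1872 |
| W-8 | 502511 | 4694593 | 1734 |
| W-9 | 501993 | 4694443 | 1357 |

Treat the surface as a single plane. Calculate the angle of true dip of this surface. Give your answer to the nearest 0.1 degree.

42.6°

Let the plane be z = a·x + b·y + c.
W-8−W-7: 263a − 352b = −138;  W-9−W-7: −255a − 502b = −515.
Solving gives a = 0.50501, b = 0.76937.
Gradient magnitude |∇z| = √(a² + b²) = √(0.25503 + 0.59193) = 0.92030.
True dip = arctan(0.92030) = 42.6°, dipping toward SSW (azimuth ≈ 213°).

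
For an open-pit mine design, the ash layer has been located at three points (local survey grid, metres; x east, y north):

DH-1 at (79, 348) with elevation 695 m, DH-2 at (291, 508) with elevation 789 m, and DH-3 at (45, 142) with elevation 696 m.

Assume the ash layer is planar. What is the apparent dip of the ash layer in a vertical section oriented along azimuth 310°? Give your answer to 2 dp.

Let the plane be z = a·x + b·y + c.
DH-2−DH-1: 212a + 160b = 94;  DH-3−DH-1: −34a − 206b = 1.
Solving gives a = 0.51067, b = −0.08914.
Unit vector along 310° is (sin 310°, cos 310°) = (-0.7660, 0.6428).
Slope in that direction = a·(-0.7660) + b·(0.6428) = −0.44850.
Apparent dip = arctan|0.44850| = 24.16° (true dip is 27.4°, so apparent ≤ true as expected).

24.16°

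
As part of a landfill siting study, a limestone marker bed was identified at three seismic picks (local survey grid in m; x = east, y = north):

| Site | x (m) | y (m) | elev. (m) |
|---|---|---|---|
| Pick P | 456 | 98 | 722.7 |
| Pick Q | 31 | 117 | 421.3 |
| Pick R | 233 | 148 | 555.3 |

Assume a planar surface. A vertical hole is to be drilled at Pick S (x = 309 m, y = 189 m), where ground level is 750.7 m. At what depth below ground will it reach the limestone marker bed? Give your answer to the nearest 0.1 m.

151.8 m

Two edge vectors: Pick P→Pick Q = (-425, 19, -301.4), Pick P→Pick R = (-223, 50, -167.4).
Normal n = (Pick P→Pick Q) × (Pick P→Pick R) = (11889.4, -3932.8, -17013).
So ∂z/∂x = −n_x/n_z = 0.69884 and ∂z/∂y = −n_y/n_z = −0.23116.
Intercept c from Pick P: 722.7 − 318.67 + 22.65 = 426.68.
At (309, 189): z_contact = 215.94 − 43.69 + 426.68 = 598.93 m.
Depth below ground = 750.7 − 598.93 = 151.8 m.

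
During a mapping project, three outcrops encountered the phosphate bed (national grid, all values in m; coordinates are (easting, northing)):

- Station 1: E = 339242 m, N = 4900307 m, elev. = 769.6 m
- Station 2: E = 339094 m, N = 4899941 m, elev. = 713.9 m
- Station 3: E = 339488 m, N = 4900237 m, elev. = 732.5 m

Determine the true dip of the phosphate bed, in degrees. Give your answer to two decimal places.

12.09°

Let the plane be z = a·E + b·N + c.
Station 2−Station 1: −148a − 366b = −55.7;  Station 3−Station 1: 246a − 70b = −37.1.
Solving gives a = −0.09641, b = 0.19117.
Gradient magnitude |∇z| = √(a² + b²) = √(0.00930 + 0.03655) = 0.21411.
True dip = arctan(0.21411) = 12.09°, dipping toward SSE (azimuth ≈ 153°).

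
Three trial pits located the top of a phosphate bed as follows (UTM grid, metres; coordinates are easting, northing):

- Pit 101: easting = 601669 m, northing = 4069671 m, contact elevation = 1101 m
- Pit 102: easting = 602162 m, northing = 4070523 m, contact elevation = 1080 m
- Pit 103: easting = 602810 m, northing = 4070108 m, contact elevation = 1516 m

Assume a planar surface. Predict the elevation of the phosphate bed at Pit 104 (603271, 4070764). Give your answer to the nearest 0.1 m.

Two edge vectors: Pit 101→Pit 102 = (493, 852, -21), Pit 101→Pit 103 = (1141, 437, 415).
Normal n = (Pit 101→Pit 102) × (Pit 101→Pit 103) = (362757, -228556, -756691).
So ∂z/∂easting = −n_x/n_z = 0.479399121 and ∂z/∂northing = −n_y/n_z = −0.302046674.
Intercept c from Pit 101: 1101 − 288439.59 + 1229230.59 = 941892.00.
At (603271, 4070764): z = 289207.6 − 1229560.7 + 941892.00 = 1538.9 m.

1538.9 m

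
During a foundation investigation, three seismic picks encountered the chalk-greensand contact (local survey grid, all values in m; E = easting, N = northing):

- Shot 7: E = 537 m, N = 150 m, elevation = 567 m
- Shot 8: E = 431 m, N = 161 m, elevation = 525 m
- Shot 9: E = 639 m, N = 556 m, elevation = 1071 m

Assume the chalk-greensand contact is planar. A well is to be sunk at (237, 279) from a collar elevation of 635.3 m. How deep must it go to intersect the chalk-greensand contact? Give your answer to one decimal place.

78.3 m

Two edge vectors: Shot 7→Shot 8 = (-106, 11, -42), Shot 7→Shot 9 = (102, 406, 504).
Normal n = (Shot 7→Shot 8) × (Shot 7→Shot 9) = (22596, 49140, -44158).
So ∂z/∂E = −n_x/n_z = 0.51171 and ∂z/∂N = −n_y/n_z = 1.11282.
Intercept c from Shot 7: 567 − 274.79 − 166.92 = 125.29.
At (237, 279): z_contact = 121.27 + 310.48 + 125.29 = 557.04 m.
Depth below ground = 635.3 − 557.04 = 78.3 m.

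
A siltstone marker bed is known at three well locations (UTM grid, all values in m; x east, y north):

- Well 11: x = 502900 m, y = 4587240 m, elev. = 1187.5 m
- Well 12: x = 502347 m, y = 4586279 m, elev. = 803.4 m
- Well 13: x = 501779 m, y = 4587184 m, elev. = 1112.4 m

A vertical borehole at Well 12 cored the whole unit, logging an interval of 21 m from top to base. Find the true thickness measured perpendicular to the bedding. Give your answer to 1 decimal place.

19.7 m

Let the plane be z = a·x + b·y + c.
Well 12−Well 11: −553a − 961b = −384.1;  Well 13−Well 11: −1121a − 56b = −75.1.
Solving gives a = 0.04842, b = 0.37183.
|∇z| = √(a²+b²) = 0.37496, so dip δ = arctan(0.37496) = 20.55°.
True thickness = vertical thickness × cos δ = 21 × cos 20.55° = 19.7 m.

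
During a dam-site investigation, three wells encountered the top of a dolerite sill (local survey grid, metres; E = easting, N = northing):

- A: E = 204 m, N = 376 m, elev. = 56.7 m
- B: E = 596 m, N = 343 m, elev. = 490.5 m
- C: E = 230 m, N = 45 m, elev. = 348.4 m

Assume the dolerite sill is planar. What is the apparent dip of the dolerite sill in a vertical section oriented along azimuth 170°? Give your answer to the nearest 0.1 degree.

44.1°

Two edge vectors: A→B = (392, -33, 433.8), A→C = (26, -331, 291.7).
Normal n = (A→B) × (A→C) = (133961.7, -103067.6, -128894).
So ∂z/∂E = −n_x/n_z = 1.03932 and ∂z/∂N = −n_y/n_z = −0.79963.
Unit vector along 170° is (sin 170°, cos 170°) = (0.1736, -0.9848).
Slope in that direction = a·(0.1736) + b·(-0.9848) = 0.96796.
Apparent dip = arctan|0.96796| = 44.1° (true dip is 52.7°, so apparent ≤ true as expected).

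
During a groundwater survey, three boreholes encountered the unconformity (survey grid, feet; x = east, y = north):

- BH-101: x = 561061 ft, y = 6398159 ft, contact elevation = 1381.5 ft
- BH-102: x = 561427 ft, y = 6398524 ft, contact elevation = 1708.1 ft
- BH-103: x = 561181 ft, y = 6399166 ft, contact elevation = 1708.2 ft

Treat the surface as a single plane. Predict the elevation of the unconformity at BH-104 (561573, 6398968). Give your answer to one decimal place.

1912.2 ft

Let the plane be z = a·x + b·y + c.
BH-102−BH-101: 366a + 365b = 326.6;  BH-103−BH-101: 120a + 1007b = 326.7.
Solving gives a = 0.645521028, b = 0.247504942.
Then c = 1381.5 − a·561061 − b·6398159 = −1944371.15.
At (561573, 6398968): z = 362507.2 + 1583776.2 − 1944371.15 = 1912.2 ft.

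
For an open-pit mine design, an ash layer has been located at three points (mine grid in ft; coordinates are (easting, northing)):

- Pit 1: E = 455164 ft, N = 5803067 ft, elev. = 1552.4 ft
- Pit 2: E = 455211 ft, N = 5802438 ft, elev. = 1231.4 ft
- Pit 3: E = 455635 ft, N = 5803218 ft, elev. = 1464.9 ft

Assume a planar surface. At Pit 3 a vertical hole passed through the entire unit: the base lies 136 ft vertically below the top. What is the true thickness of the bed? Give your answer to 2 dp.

Two edge vectors: Pit 1→Pit 2 = (47, -629, -321), Pit 1→Pit 3 = (471, 151, -87.5).
Normal n = (Pit 1→Pit 2) × (Pit 1→Pit 3) = (103508.5, -147078.5, 303356).
So ∂z/∂E = −n_x/n_z = −0.34121 and ∂z/∂N = −n_y/n_z = 0.48484.
|∇z| = √(a²+b²) = 0.59287, so dip δ = arctan(0.59287) = 30.66°.
True thickness = vertical thickness × cos δ = 136 × cos 30.66° = 116.99 ft.

116.99 ft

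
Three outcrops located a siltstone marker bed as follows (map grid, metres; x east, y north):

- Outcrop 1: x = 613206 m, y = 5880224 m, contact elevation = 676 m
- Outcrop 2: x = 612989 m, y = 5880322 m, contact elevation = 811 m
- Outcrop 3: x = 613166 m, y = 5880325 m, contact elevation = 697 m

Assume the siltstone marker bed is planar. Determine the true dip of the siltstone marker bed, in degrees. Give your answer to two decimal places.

32.82°

Let the plane be z = a·x + b·y + c.
Outcrop 2−Outcrop 1: −217a + 98b = 135;  Outcrop 3−Outcrop 1: −40a + 101b = 21.
Solving gives a = −0.64327, b = −0.04684.
Gradient magnitude |∇z| = √(a² + b²) = √(0.41380 + 0.00219) = 0.64498.
True dip = arctan(0.64498) = 32.82°, dipping toward E (azimuth ≈ 086°).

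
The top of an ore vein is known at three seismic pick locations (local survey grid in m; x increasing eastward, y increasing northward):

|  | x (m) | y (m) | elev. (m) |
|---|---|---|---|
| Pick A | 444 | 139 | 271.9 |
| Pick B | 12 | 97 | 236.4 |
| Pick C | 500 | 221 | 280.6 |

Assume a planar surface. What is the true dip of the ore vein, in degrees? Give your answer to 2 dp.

5.36°

Let the plane be z = a·x + b·y + c.
Pick B−Pick A: −432a − 42b = −35.5;  Pick C−Pick A: 56a + 82b = 8.7.
Solving gives a = 0.07697, b = 0.05353.
Gradient magnitude |∇z| = √(a² + b²) = √(0.00592 + 0.00287) = 0.09376.
True dip = arctan(0.09376) = 5.36°, dipping toward SW (azimuth ≈ 235°).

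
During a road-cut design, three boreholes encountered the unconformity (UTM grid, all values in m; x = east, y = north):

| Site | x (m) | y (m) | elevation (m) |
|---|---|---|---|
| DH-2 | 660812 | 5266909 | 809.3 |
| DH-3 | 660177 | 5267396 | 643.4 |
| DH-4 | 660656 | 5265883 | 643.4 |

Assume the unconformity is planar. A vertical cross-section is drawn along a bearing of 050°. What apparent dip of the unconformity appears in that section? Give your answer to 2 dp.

18.50°

Two edge vectors: DH-2→DH-3 = (-635, 487, -165.9), DH-2→DH-4 = (-156, -1026, -165.9).
Normal n = (DH-2→DH-3) × (DH-2→DH-4) = (-251006.7, -79466.1, 727482).
So ∂z/∂x = −n_x/n_z = 0.34503 and ∂z/∂y = −n_y/n_z = 0.10923.
Unit vector along 050° is (sin 50°, cos 50°) = (0.7660, 0.6428).
Slope in that direction = a·(0.7660) + b·(0.6428) = 0.33453.
Apparent dip = arctan|0.33453| = 18.50° (true dip is 19.9°, so apparent ≤ true as expected).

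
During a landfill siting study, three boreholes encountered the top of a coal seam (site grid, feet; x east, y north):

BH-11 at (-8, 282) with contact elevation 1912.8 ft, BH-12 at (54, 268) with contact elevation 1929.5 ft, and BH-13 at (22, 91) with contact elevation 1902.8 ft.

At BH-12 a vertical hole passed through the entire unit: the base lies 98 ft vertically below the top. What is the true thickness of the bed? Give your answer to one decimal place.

Let the plane be z = a·x + b·y + c.
BH-12−BH-11: 62a − 14b = 16.7;  BH-13−BH-11: 30a − 191b = −10.
Solving gives a = 0.29152, b = 0.09814.
|∇z| = √(a²+b²) = 0.30759, so dip δ = arctan(0.30759) = 17.10°.
True thickness = vertical thickness × cos δ = 98 × cos 17.10° = 93.7 ft.

93.7 ft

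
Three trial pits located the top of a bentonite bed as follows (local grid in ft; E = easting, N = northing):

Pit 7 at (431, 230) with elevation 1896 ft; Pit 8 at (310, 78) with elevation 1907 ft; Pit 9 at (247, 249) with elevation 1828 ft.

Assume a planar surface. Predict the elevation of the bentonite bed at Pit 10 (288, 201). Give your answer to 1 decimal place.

Two edge vectors: Pit 7→Pit 8 = (-121, -152, 11), Pit 7→Pit 9 = (-184, 19, -68).
Normal n = (Pit 7→Pit 8) × (Pit 7→Pit 9) = (10127, -10252, -30267).
So ∂z/∂E = −n_x/n_z = 0.33459 and ∂z/∂N = −n_y/n_z = −0.33872.
Intercept c from Pit 7: 1896 − 144.21 + 77.91 = 1829.70.
At (288, 201): z = 96.4 − 68.1 + 1829.70 = 1858.0 ft.

1858.0 ft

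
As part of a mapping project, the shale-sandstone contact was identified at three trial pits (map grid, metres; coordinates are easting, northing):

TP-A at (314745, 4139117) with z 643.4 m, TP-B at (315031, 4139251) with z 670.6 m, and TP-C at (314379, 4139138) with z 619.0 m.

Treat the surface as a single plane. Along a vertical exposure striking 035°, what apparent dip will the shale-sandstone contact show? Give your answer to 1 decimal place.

Two edge vectors: TP-A→TP-B = (286, 134, 27.2), TP-A→TP-C = (-366, 21, -24.4).
Normal n = (TP-A→TP-B) × (TP-A→TP-C) = (-3840.8, -2976.8, 55050).
So ∂z/∂easting = −n_x/n_z = 0.06977 and ∂z/∂northing = −n_y/n_z = 0.05407.
Unit vector along 035° is (sin 35°, cos 35°) = (0.5736, 0.8192).
Slope in that direction = a·(0.5736) + b·(0.8192) = 0.08431.
Apparent dip = arctan|0.08431| = 4.8° (true dip is 5.0°, so apparent ≤ true as expected).

4.8°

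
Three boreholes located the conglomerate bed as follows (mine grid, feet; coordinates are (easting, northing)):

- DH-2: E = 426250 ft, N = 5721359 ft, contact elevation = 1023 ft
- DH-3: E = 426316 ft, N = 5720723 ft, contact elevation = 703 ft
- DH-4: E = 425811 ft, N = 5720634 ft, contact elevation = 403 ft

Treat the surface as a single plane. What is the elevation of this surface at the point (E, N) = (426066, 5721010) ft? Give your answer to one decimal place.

Let the plane be z = a·E + b·N + c.
DH-3−DH-2: 66a − 636b = −320;  DH-4−DH-2: −439a − 725b = −620.
Solving gives a = 0.496309478, b = 0.554648468.
Then c = 1023 − a·426250 − b·5721359 = −3383871.92.
At (426066, 5721010): z = 211460.6 + 3173149.4 − 3383871.92 = 738.1 ft.

738.1 ft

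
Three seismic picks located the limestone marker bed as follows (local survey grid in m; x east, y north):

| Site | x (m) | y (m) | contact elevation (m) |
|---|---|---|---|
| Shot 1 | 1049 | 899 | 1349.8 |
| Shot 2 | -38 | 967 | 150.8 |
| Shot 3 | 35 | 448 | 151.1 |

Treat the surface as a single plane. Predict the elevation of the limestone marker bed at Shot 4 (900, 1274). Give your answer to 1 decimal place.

Let the plane be z = a·x + b·y + c.
Shot 2−Shot 1: −1087a + 68b = −1199;  Shot 3−Shot 1: −1014a − 451b = −1198.7.
Solving gives a = 1.112791, b = 0.155942.
Then c = 1349.8 − a·1049 − b·899 = 42.29.
At (900, 1274): z = 1001.5 + 198.7 + 42.29 = 1242.5 m.

1242.5 m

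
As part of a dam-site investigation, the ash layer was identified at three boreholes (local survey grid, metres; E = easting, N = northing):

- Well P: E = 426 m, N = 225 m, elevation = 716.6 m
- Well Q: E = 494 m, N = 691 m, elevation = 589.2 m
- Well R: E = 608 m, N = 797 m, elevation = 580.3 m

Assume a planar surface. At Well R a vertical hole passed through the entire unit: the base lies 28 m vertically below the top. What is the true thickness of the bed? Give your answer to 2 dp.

26.30 m

Two edge vectors: Well P→Well Q = (68, 466, -127.4), Well P→Well R = (182, 572, -136.3).
Normal n = (Well P→Well Q) × (Well P→Well R) = (9357, -13918.4, -45916).
So ∂z/∂E = −n_x/n_z = 0.20379 and ∂z/∂N = −n_y/n_z = −0.30313.
|∇z| = √(a²+b²) = 0.36526, so dip δ = arctan(0.36526) = 20.07°.
True thickness = vertical thickness × cos δ = 28 × cos 20.07° = 26.30 m.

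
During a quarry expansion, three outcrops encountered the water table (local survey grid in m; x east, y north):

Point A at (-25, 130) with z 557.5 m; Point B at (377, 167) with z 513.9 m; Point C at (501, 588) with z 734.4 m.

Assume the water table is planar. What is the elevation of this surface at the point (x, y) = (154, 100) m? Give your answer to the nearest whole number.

512 m

Two edge vectors: Point A→Point B = (402, 37, -43.6), Point A→Point C = (526, 458, 176.9).
Normal n = (Point A→Point B) × (Point A→Point C) = (26514.1, -94047.4, 164654).
So ∂z/∂x = −n_x/n_z = −0.16103 and ∂z/∂y = −n_y/n_z = 0.57118.
Intercept c from Point A: 557.5 − 4.03 − 74.25 = 479.22.
At (154, 100): z = −24.8 + 57.1 + 479.22 = 511.5 m.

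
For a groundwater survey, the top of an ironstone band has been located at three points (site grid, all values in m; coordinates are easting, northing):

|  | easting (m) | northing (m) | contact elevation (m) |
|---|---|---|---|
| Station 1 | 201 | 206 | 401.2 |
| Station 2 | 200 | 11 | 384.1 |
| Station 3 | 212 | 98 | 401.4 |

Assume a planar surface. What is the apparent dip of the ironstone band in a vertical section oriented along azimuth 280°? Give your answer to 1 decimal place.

39.0°

Let the plane be z = a·easting + b·northing + c.
Station 2−Station 1: −1a − 195b = −17.1;  Station 3−Station 1: 11a − 108b = 0.2.
Solving gives a = 0.83702, b = 0.08340.
Unit vector along 280° is (sin 280°, cos 280°) = (-0.9848, 0.1736).
Slope in that direction = a·(-0.9848) + b·(0.1736) = −0.80982.
Apparent dip = arctan|0.80982| = 39.0° (true dip is 40.1°, so apparent ≤ true as expected).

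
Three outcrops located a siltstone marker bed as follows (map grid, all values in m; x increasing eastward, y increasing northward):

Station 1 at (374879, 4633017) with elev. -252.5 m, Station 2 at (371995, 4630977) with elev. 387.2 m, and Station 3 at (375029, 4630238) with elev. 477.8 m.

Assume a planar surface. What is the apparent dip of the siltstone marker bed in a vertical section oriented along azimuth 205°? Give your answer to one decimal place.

Two edge vectors: Station 1→Station 2 = (-2884, -2040, 639.7), Station 1→Station 3 = (150, -2779, 730.3).
Normal n = (Station 1→Station 2) × (Station 1→Station 3) = (287914.3, 2202140.2, 8320636).
So ∂z/∂x = −n_x/n_z = −0.03460 and ∂z/∂y = −n_y/n_z = −0.26466.
Unit vector along 205° is (sin 205°, cos 205°) = (-0.4226, -0.9063).
Slope in that direction = a·(-0.4226) + b·(-0.9063) = 0.25449.
Apparent dip = arctan|0.25449| = 14.3° (true dip is 14.9°, so apparent ≤ true as expected).

14.3°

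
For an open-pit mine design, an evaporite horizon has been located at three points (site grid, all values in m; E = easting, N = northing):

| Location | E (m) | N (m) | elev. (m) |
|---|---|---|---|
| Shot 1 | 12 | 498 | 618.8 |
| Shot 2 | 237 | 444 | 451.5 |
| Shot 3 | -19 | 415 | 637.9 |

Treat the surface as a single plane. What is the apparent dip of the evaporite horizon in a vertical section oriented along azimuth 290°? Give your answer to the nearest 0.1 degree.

35.1°

Let the plane be z = a·E + b·N + c.
Shot 2−Shot 1: 225a − 54b = −167.3;  Shot 3−Shot 1: −31a − 83b = 19.1.
Solving gives a = −0.73307, b = 0.04368.
Unit vector along 290° is (sin 290°, cos 290°) = (-0.9397, 0.3420).
Slope in that direction = a·(-0.9397) + b·(0.3420) = 0.70380.
Apparent dip = arctan|0.70380| = 35.1° (true dip is 36.3°, so apparent ≤ true as expected).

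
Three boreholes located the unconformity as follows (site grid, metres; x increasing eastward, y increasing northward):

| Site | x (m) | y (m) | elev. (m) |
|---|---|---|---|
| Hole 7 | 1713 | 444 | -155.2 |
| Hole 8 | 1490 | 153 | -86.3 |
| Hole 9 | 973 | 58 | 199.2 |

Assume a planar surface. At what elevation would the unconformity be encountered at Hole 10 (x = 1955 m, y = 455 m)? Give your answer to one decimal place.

-296.1 m

Let the plane be z = a·x + b·y + c.
Hole 8−Hole 7: −223a − 291b = 68.9;  Hole 9−Hole 7: −740a − 386b = 354.4.
Solving gives a = −0.592092, b = 0.216964.
Then c = -155.2 − a·1713 − b·444 = 762.72.
At (1955, 455): z = −1157.5 + 98.7 + 762.72 = -296.1 m.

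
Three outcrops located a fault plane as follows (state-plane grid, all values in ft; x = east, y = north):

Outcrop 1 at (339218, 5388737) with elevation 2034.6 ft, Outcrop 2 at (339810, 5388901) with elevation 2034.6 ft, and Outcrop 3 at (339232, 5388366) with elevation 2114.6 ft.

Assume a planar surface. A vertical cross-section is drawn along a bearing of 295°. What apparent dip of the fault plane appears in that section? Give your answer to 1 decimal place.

Two edge vectors: Outcrop 1→Outcrop 2 = (592, 164, 0), Outcrop 1→Outcrop 3 = (14, -371, 80).
Normal n = (Outcrop 1→Outcrop 2) × (Outcrop 1→Outcrop 3) = (13120, -47360, -221928).
So ∂z/∂x = −n_x/n_z = 0.05912 and ∂z/∂y = −n_y/n_z = −0.21340.
Unit vector along 295° is (sin 295°, cos 295°) = (-0.9063, 0.4226).
Slope in that direction = a·(-0.9063) + b·(0.4226) = −0.14377.
Apparent dip = arctan|0.14377| = 8.2° (true dip is 12.5°, so apparent ≤ true as expected).

8.2°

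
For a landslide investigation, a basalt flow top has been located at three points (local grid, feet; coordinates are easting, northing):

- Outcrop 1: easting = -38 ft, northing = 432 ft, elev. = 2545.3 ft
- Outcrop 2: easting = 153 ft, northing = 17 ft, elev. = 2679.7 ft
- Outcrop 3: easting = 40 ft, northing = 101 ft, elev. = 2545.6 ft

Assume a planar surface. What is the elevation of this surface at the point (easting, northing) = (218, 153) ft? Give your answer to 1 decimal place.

2819.1 ft

Let the plane be z = a·easting + b·northing + c.
Outcrop 2−Outcrop 1: 191a − 415b = 134.4;  Outcrop 3−Outcrop 1: 78a − 331b = 0.3.
Solving gives a = 1.43794, b = 0.33794.
Then c = 2545.3 − a·-38 − b·432 = 2453.95.
At (218, 153): z = 313.5 + 51.7 + 2453.95 = 2819.1 ft.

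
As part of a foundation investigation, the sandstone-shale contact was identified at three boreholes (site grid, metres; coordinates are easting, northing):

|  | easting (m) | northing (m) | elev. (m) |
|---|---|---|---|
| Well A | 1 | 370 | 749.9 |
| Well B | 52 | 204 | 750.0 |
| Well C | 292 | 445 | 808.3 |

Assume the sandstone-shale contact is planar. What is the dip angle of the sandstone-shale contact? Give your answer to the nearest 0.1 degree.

Two edge vectors: Well A→Well B = (51, -166, 0.1), Well A→Well C = (291, 75, 58.4).
Normal n = (Well A→Well B) × (Well A→Well C) = (-9701.9, -2949.3, 52131).
So ∂z/∂easting = −n_x/n_z = 0.18611 and ∂z/∂northing = −n_y/n_z = 0.05657.
Gradient magnitude |∇z| = √(a² + b²) = √(0.03464 + 0.00320) = 0.19452.
True dip = arctan(0.19452) = 11.0°, dipping toward WSW (azimuth ≈ 253°).

11.0°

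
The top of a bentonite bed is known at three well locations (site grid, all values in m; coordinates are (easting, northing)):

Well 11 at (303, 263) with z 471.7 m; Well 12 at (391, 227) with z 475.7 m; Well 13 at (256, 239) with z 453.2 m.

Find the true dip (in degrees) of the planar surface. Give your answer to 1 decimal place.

Two edge vectors: Well 11→Well 12 = (88, -36, 4), Well 11→Well 13 = (-47, -24, -18.5).
Normal n = (Well 11→Well 12) × (Well 11→Well 13) = (762, 1440, -3804).
So ∂z/∂E = −n_x/n_z = 0.20032 and ∂z/∂N = −n_y/n_z = 0.37855.
Gradient magnitude |∇z| = √(a² + b²) = √(0.04013 + 0.14330) = 0.42828.
True dip = arctan(0.42828) = 23.2°, dipping toward SSW (azimuth ≈ 208°).

23.2°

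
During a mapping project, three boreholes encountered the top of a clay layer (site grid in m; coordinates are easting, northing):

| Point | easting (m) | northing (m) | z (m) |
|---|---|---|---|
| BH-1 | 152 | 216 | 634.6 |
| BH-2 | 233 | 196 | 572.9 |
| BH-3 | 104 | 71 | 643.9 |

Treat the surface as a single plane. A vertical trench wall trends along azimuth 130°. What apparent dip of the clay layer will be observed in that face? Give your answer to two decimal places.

Let the plane be z = a·easting + b·northing + c.
BH-2−BH-1: 81a − 20b = −61.7;  BH-3−BH-1: −48a − 145b = 9.3.
Solving gives a = −0.71881, b = 0.17381.
Unit vector along 130° is (sin 130°, cos 130°) = (0.7660, -0.6428).
Slope in that direction = a·(0.7660) + b·(-0.6428) = −0.66237.
Apparent dip = arctan|0.66237| = 33.52° (true dip is 36.5°, so apparent ≤ true as expected).

33.52°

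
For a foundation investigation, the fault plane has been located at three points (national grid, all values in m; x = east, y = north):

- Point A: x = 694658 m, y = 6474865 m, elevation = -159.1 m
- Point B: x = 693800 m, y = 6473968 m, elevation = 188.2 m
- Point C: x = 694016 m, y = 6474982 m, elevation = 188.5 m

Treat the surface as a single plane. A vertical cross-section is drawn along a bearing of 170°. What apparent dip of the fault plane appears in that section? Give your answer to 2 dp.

11.32°

Two edge vectors: Point A→Point B = (-858, -897, 347.3), Point A→Point C = (-642, 117, 347.6).
Normal n = (Point A→Point B) × (Point A→Point C) = (-352431.3, 75274.2, -676260).
So ∂z/∂x = −n_x/n_z = −0.52115 and ∂z/∂y = −n_y/n_z = 0.11131.
Unit vector along 170° is (sin 170°, cos 170°) = (0.1736, -0.9848).
Slope in that direction = a·(0.1736) + b·(-0.9848) = −0.20011.
Apparent dip = arctan|0.20011| = 11.32° (true dip is 28.1°, so apparent ≤ true as expected).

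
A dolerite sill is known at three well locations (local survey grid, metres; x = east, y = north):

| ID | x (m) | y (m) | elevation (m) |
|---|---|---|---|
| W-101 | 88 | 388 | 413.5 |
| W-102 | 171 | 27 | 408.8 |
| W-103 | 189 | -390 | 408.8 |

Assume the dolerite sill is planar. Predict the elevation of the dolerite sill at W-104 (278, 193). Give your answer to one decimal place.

400.8 m

Two edge vectors: W-101→W-102 = (83, -361, -4.7), W-101→W-103 = (101, -778, -4.7).
Normal n = (W-101→W-102) × (W-101→W-103) = (-1959.9, -84.6, -28113).
So ∂z/∂x = −n_x/n_z = −0.06972 and ∂z/∂y = −n_y/n_z = −0.00301.
Intercept c from W-101: 413.5 + 6.13 + 1.17 = 420.80.
At (278, 193): z = −19.4 − 0.6 + 420.80 = 400.8 m.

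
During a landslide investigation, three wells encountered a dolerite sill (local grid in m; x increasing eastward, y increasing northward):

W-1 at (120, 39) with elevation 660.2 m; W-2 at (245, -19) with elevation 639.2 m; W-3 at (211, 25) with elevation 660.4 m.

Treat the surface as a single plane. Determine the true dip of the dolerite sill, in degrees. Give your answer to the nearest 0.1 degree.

Two edge vectors: W-1→W-2 = (125, -58, -21), W-1→W-3 = (91, -14, 0.2).
Normal n = (W-1→W-2) × (W-1→W-3) = (-305.6, -1936, 3528).
So ∂z/∂x = −n_x/n_z = 0.08662 and ∂z/∂y = −n_y/n_z = 0.54875.
Gradient magnitude |∇z| = √(a² + b²) = √(0.00750 + 0.30113) = 0.55555.
True dip = arctan(0.55555) = 29.1°, dipping toward S (azimuth ≈ 189°).

29.1°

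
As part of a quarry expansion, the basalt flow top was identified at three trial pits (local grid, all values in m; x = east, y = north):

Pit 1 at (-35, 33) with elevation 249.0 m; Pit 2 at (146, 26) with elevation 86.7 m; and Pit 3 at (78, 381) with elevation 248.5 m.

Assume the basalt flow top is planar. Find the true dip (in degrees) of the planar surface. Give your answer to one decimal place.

Two edge vectors: Pit 1→Pit 2 = (181, -7, -162.3), Pit 1→Pit 3 = (113, 348, -0.5).
Normal n = (Pit 1→Pit 2) × (Pit 1→Pit 3) = (56483.9, -18249.4, 63779).
So ∂z/∂x = −n_x/n_z = −0.88562 and ∂z/∂y = −n_y/n_z = 0.28613.
Gradient magnitude |∇z| = √(a² + b²) = √(0.78432 + 0.08187) = 0.93070.
True dip = arctan(0.93070) = 42.9°, dipping toward ESE (azimuth ≈ 108°).

42.9°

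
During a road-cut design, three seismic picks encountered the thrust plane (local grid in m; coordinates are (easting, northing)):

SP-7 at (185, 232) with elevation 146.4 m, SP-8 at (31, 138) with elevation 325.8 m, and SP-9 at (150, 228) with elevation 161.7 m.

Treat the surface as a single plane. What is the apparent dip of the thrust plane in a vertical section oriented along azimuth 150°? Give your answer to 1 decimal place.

48.6°

Two edge vectors: SP-7→SP-8 = (-154, -94, 179.4), SP-7→SP-9 = (-35, -4, 15.3).
Normal n = (SP-7→SP-8) × (SP-7→SP-9) = (-720.6, -3922.8, -2674).
So ∂z/∂E = −n_x/n_z = −0.26948 and ∂z/∂N = −n_y/n_z = −1.46702.
Unit vector along 150° is (sin 150°, cos 150°) = (0.5000, -0.8660).
Slope in that direction = a·(0.5000) + b·(-0.8660) = 1.13573.
Apparent dip = arctan|1.13573| = 48.6° (true dip is 56.2°, so apparent ≤ true as expected).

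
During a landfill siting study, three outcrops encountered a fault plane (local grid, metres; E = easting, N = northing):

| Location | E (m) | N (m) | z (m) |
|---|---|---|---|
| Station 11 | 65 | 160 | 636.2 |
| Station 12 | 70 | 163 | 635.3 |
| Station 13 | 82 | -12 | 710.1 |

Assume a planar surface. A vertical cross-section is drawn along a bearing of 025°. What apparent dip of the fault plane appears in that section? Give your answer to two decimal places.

Two edge vectors: Station 11→Station 12 = (5, 3, -0.9), Station 11→Station 13 = (17, -172, 73.9).
Normal n = (Station 11→Station 12) × (Station 11→Station 13) = (66.9, -384.8, -911).
So ∂z/∂E = −n_x/n_z = 0.07344 and ∂z/∂N = −n_y/n_z = −0.42239.
Unit vector along 025° is (sin 25°, cos 25°) = (0.4226, 0.9063).
Slope in that direction = a·(0.4226) + b·(0.9063) = −0.35178.
Apparent dip = arctan|0.35178| = 19.38° (true dip is 23.2°, so apparent ≤ true as expected).

19.38°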